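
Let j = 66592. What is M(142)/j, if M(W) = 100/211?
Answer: 25/3512728 ≈ 7.1170e-6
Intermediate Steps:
M(W) = 100/211 (M(W) = 100*(1/211) = 100/211)
M(142)/j = (100/211)/66592 = (100/211)*(1/66592) = 25/3512728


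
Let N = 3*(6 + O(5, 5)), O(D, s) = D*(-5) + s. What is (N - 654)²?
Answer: 484416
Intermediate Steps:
O(D, s) = s - 5*D (O(D, s) = -5*D + s = s - 5*D)
N = -42 (N = 3*(6 + (5 - 5*5)) = 3*(6 + (5 - 25)) = 3*(6 - 20) = 3*(-14) = -42)
(N - 654)² = (-42 - 654)² = (-696)² = 484416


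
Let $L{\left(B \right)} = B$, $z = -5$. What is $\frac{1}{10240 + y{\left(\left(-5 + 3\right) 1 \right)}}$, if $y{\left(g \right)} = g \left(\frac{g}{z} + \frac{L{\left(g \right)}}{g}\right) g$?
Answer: $\frac{5}{51228} \approx 9.7603 \cdot 10^{-5}$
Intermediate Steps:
$y{\left(g \right)} = g^{2} \left(1 - \frac{g}{5}\right)$ ($y{\left(g \right)} = g \left(\frac{g}{-5} + \frac{g}{g}\right) g = g \left(g \left(- \frac{1}{5}\right) + 1\right) g = g \left(- \frac{g}{5} + 1\right) g = g \left(1 - \frac{g}{5}\right) g = g^{2} \left(1 - \frac{g}{5}\right)$)
$\frac{1}{10240 + y{\left(\left(-5 + 3\right) 1 \right)}} = \frac{1}{10240 + \frac{\left(\left(-5 + 3\right) 1\right)^{2} \left(5 - \left(-5 + 3\right) 1\right)}{5}} = \frac{1}{10240 + \frac{\left(\left(-2\right) 1\right)^{2} \left(5 - \left(-2\right) 1\right)}{5}} = \frac{1}{10240 + \frac{\left(-2\right)^{2} \left(5 - -2\right)}{5}} = \frac{1}{10240 + \frac{1}{5} \cdot 4 \left(5 + 2\right)} = \frac{1}{10240 + \frac{1}{5} \cdot 4 \cdot 7} = \frac{1}{10240 + \frac{28}{5}} = \frac{1}{\frac{51228}{5}} = \frac{5}{51228}$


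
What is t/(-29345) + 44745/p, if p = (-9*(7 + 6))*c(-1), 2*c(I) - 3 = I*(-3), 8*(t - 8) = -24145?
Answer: -3498627923/27466920 ≈ -127.38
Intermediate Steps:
t = -24081/8 (t = 8 + (⅛)*(-24145) = 8 - 24145/8 = -24081/8 ≈ -3010.1)
c(I) = 3/2 - 3*I/2 (c(I) = 3/2 + (I*(-3))/2 = 3/2 + (-3*I)/2 = 3/2 - 3*I/2)
p = -351 (p = (-9*(7 + 6))*(3/2 - 3/2*(-1)) = (-9*13)*(3/2 + 3/2) = -117*3 = -351)
t/(-29345) + 44745/p = -24081/8/(-29345) + 44745/(-351) = -24081/8*(-1/29345) + 44745*(-1/351) = 24081/234760 - 14915/117 = -3498627923/27466920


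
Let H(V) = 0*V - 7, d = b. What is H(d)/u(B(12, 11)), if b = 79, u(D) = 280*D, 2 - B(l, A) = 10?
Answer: 1/320 ≈ 0.0031250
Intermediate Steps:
B(l, A) = -8 (B(l, A) = 2 - 1*10 = 2 - 10 = -8)
d = 79
H(V) = -7 (H(V) = 0 - 7 = -7)
H(d)/u(B(12, 11)) = -7/(280*(-8)) = -7/(-2240) = -7*(-1/2240) = 1/320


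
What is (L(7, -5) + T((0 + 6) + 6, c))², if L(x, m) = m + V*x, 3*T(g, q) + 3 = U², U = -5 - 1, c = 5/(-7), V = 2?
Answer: 400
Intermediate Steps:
c = -5/7 (c = 5*(-⅐) = -5/7 ≈ -0.71429)
U = -6
T(g, q) = 11 (T(g, q) = -1 + (⅓)*(-6)² = -1 + (⅓)*36 = -1 + 12 = 11)
L(x, m) = m + 2*x
(L(7, -5) + T((0 + 6) + 6, c))² = ((-5 + 2*7) + 11)² = ((-5 + 14) + 11)² = (9 + 11)² = 20² = 400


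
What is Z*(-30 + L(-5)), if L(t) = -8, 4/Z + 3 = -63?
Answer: 76/33 ≈ 2.3030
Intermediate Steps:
Z = -2/33 (Z = 4/(-3 - 63) = 4/(-66) = 4*(-1/66) = -2/33 ≈ -0.060606)
Z*(-30 + L(-5)) = -2*(-30 - 8)/33 = -2/33*(-38) = 76/33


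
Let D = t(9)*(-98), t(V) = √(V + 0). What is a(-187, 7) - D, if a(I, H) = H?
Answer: 301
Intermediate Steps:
t(V) = √V
D = -294 (D = √9*(-98) = 3*(-98) = -294)
a(-187, 7) - D = 7 - 1*(-294) = 7 + 294 = 301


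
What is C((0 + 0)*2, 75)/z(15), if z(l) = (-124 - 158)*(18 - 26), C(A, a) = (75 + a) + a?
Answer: 75/752 ≈ 0.099734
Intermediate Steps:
C(A, a) = 75 + 2*a
z(l) = 2256 (z(l) = -282*(-8) = 2256)
C((0 + 0)*2, 75)/z(15) = (75 + 2*75)/2256 = (75 + 150)*(1/2256) = 225*(1/2256) = 75/752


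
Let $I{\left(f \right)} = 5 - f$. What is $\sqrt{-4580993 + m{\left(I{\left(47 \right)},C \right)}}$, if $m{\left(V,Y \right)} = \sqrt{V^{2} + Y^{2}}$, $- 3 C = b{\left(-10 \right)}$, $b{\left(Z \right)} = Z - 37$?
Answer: $\frac{\sqrt{-41228937 + 3 \sqrt{18085}}}{3} \approx 2140.3 i$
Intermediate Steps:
$b{\left(Z \right)} = -37 + Z$
$C = \frac{47}{3}$ ($C = - \frac{-37 - 10}{3} = \left(- \frac{1}{3}\right) \left(-47\right) = \frac{47}{3} \approx 15.667$)
$\sqrt{-4580993 + m{\left(I{\left(47 \right)},C \right)}} = \sqrt{-4580993 + \sqrt{\left(5 - 47\right)^{2} + \left(\frac{47}{3}\right)^{2}}} = \sqrt{-4580993 + \sqrt{\left(5 - 47\right)^{2} + \frac{2209}{9}}} = \sqrt{-4580993 + \sqrt{\left(-42\right)^{2} + \frac{2209}{9}}} = \sqrt{-4580993 + \sqrt{1764 + \frac{2209}{9}}} = \sqrt{-4580993 + \sqrt{\frac{18085}{9}}} = \sqrt{-4580993 + \frac{\sqrt{18085}}{3}}$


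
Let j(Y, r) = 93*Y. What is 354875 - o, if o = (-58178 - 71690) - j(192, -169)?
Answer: 502599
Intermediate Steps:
o = -147724 (o = (-58178 - 71690) - 93*192 = -129868 - 1*17856 = -129868 - 17856 = -147724)
354875 - o = 354875 - 1*(-147724) = 354875 + 147724 = 502599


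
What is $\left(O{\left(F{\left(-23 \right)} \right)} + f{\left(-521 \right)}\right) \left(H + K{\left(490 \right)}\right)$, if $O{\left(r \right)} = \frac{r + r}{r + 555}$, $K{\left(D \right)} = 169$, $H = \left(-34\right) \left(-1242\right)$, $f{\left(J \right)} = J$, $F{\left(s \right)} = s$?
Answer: $- \frac{5876605773}{266} \approx -2.2093 \cdot 10^{7}$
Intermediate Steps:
$H = 42228$
$O{\left(r \right)} = \frac{2 r}{555 + r}$
$\left(O{\left(F{\left(-23 \right)} \right)} + f{\left(-521 \right)}\right) \left(H + K{\left(490 \right)}\right) = \left(2 \left(-23\right) \frac{1}{555 - 23} - 521\right) \left(42228 + 169\right) = \left(2 \left(-23\right) \frac{1}{532} - 521\right) 42397 = \left(- \frac{23}{266} - 521\right) 42397 = \left(- \frac{138609}{266}\right) 42397 = - \frac{5876605773}{266}$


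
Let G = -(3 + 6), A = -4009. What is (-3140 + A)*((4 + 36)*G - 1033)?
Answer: 9958557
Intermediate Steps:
G = -9 (G = -1*9 = -9)
(-3140 + A)*((4 + 36)*G - 1033) = (-3140 - 4009)*((4 + 36)*(-9) - 1033) = -7149*(40*(-9) - 1033) = -7149*(-360 - 1033) = -7149*(-1393) = 9958557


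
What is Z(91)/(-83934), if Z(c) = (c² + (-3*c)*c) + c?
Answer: 16471/83934 ≈ 0.19624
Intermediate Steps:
Z(c) = c - 2*c² (Z(c) = (c² - 3*c²) + c = -2*c² + c = c - 2*c²)
Z(91)/(-83934) = (91*(1 - 2*91))/(-83934) = (91*(1 - 182))*(-1/83934) = (91*(-181))*(-1/83934) = -16471*(-1/83934) = 16471/83934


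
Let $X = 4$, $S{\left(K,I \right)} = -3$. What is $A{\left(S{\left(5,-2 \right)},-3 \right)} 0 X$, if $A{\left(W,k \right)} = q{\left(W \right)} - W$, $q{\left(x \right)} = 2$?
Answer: $0$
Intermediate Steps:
$A{\left(W,k \right)} = 2 - W$
$A{\left(S{\left(5,-2 \right)},-3 \right)} 0 X = \left(2 - -3\right) 0 \cdot 4 = \left(2 + 3\right) 0 \cdot 4 = 5 \cdot 0 \cdot 4 = 0 \cdot 4 = 0$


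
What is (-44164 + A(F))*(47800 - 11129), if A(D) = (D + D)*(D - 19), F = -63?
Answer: -1240653272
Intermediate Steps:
A(D) = 2*D*(-19 + D) (A(D) = (2*D)*(-19 + D) = 2*D*(-19 + D))
(-44164 + A(F))*(47800 - 11129) = (-44164 + 2*(-63)*(-19 - 63))*(47800 - 11129) = (-44164 + 2*(-63)*(-82))*36671 = (-44164 + 10332)*36671 = -33832*36671 = -1240653272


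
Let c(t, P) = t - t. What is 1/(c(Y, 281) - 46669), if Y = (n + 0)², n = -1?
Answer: -1/46669 ≈ -2.1427e-5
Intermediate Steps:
Y = 1 (Y = (-1 + 0)² = (-1)² = 1)
c(t, P) = 0
1/(c(Y, 281) - 46669) = 1/(0 - 46669) = 1/(-46669) = -1/46669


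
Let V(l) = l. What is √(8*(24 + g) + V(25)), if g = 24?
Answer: √409 ≈ 20.224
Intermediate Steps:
√(8*(24 + g) + V(25)) = √(8*(24 + 24) + 25) = √(8*48 + 25) = √(384 + 25) = √409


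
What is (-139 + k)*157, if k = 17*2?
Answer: -16485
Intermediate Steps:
k = 34
(-139 + k)*157 = (-139 + 34)*157 = -105*157 = -16485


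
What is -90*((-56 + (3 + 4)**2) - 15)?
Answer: 1980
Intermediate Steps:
-90*((-56 + (3 + 4)**2) - 15) = -90*((-56 + 7**2) - 15) = -90*((-56 + 49) - 15) = -90*(-7 - 15) = -90*(-22) = 1980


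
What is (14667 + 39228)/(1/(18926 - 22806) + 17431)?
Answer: 69704200/22544093 ≈ 3.0919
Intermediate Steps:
(14667 + 39228)/(1/(18926 - 22806) + 17431) = 53895/(1/(-3880) + 17431) = 53895/(-1/3880 + 17431) = 53895/(67632279/3880) = 53895*(3880/67632279) = 69704200/22544093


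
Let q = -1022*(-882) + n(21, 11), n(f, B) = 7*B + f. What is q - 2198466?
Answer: -1296964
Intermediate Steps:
n(f, B) = f + 7*B
q = 901502 (q = -1022*(-882) + (21 + 7*11) = 901404 + (21 + 77) = 901404 + 98 = 901502)
q - 2198466 = 901502 - 2198466 = -1296964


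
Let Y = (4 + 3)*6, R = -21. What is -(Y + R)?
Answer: -21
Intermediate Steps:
Y = 42 (Y = 7*6 = 42)
-(Y + R) = -(42 - 21) = -1*21 = -21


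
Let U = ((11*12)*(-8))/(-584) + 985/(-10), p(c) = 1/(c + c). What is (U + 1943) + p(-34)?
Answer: 9165001/4964 ≈ 1846.3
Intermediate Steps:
p(c) = 1/(2*c)
U = -14117/146 (U = (132*(-8))*(-1/584) + 985*(-1/10) = -1056*(-1/584) - 197/2 = 132/73 - 197/2 = -14117/146 ≈ -96.692)
(U + 1943) + p(-34) = (-14117/146 + 1943) + (1/2)/(-34) = 269561/146 + (1/2)*(-1/34) = 269561/146 - 1/68 = 9165001/4964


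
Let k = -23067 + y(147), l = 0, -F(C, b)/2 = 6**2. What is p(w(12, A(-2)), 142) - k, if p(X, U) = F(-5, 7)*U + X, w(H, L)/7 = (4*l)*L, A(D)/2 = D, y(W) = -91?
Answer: 12934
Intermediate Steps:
F(C, b) = -72 (F(C, b) = -2*6**2 = -2*36 = -72)
A(D) = 2*D
w(H, L) = 0 (w(H, L) = 7*((4*0)*L) = 7*(0*L) = 7*0 = 0)
p(X, U) = X - 72*U (p(X, U) = -72*U + X = X - 72*U)
k = -23158 (k = -23067 - 91 = -23158)
p(w(12, A(-2)), 142) - k = (0 - 72*142) - 1*(-23158) = (0 - 10224) + 23158 = -10224 + 23158 = 12934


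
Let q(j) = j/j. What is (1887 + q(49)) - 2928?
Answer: -1040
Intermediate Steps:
q(j) = 1
(1887 + q(49)) - 2928 = (1887 + 1) - 2928 = 1888 - 2928 = -1040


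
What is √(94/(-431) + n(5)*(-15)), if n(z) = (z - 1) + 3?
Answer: I*√19545419/431 ≈ 10.258*I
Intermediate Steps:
n(z) = 2 + z (n(z) = (-1 + z) + 3 = 2 + z)
√(94/(-431) + n(5)*(-15)) = √(94/(-431) + (2 + 5)*(-15)) = √(94*(-1/431) + 7*(-15)) = √(-94/431 - 105) = √(-45349/431) = I*√19545419/431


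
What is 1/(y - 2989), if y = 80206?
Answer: 1/77217 ≈ 1.2951e-5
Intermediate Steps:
1/(y - 2989) = 1/(80206 - 2989) = 1/77217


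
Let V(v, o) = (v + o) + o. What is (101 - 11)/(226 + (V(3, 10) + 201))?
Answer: ⅕ ≈ 0.20000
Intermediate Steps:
V(v, o) = v + 2*o (V(v, o) = (o + v) + o = v + 2*o)
(101 - 11)/(226 + (V(3, 10) + 201)) = (101 - 11)/(226 + ((3 + 2*10) + 201)) = 90/(226 + ((3 + 20) + 201)) = 90/(226 + (23 + 201)) = 90/(226 + 224) = 90/450 = 90*(1/450) = ⅕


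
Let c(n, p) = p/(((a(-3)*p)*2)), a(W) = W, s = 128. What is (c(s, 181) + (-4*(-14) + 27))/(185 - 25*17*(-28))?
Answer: 497/72510 ≈ 0.0068542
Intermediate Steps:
c(n, p) = -1/6 (c(n, p) = p/((-3*p*2)) = p/((-6*p)) = p*(-1/(6*p)) = -1/6)
(c(s, 181) + (-4*(-14) + 27))/(185 - 25*17*(-28)) = (-1/6 + (-4*(-14) + 27))/(185 - 25*17*(-28)) = (-1/6 + (56 + 27))/(185 - 425*(-28)) = (-1/6 + 83)/(185 + 11900) = (497/6)/12085 = (497/6)*(1/12085) = 497/72510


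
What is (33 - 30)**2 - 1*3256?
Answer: -3247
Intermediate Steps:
(33 - 30)**2 - 1*3256 = 3**2 - 3256 = 9 - 3256 = -3247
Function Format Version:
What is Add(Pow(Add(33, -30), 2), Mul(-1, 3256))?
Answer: -3247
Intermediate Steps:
Add(Pow(Add(33, -30), 2), Mul(-1, 3256)) = Add(Pow(3, 2), -3256) = Add(9, -3256) = -3247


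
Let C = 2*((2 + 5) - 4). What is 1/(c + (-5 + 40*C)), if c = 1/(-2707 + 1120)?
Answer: 1587/372944 ≈ 0.0042553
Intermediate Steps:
C = 6 (C = 2*(7 - 4) = 2*3 = 6)
c = -1/1587 (c = 1/(-1587) = -1/1587 ≈ -0.00063012)
1/(c + (-5 + 40*C)) = 1/(-1/1587 + (-5 + 40*6)) = 1/(-1/1587 + (-5 + 240)) = 1/(-1/1587 + 235) = 1/(372944/1587) = 1587/372944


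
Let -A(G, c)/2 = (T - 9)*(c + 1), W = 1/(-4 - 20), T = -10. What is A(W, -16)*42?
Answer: -23940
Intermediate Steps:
W = -1/24 (W = 1/(-24) = -1/24 ≈ -0.041667)
A(G, c) = 38 + 38*c (A(G, c) = -2*(-10 - 9)*(c + 1) = -(-38)*(1 + c) = -2*(-19 - 19*c) = 38 + 38*c)
A(W, -16)*42 = (38 + 38*(-16))*42 = (38 - 608)*42 = -570*42 = -23940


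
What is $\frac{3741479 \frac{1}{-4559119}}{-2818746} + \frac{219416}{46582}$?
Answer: $\frac{201408203503150483}{42758943539604462} \approx 4.7103$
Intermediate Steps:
$\frac{3741479 \frac{1}{-4559119}}{-2818746} + \frac{219416}{46582} = 3741479 \left(- \frac{1}{4559119}\right) \left(- \frac{1}{2818746}\right) + 219416 \cdot \frac{1}{46582} = \left(- \frac{3741479}{4559119}\right) \left(- \frac{1}{2818746}\right) + \frac{109708}{23291} = \frac{534497}{1835856920682} + \frac{109708}{23291} = \frac{201408203503150483}{42758943539604462}$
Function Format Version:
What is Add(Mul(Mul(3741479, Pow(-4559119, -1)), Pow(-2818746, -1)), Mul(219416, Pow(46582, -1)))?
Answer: Rational(201408203503150483, 42758943539604462) ≈ 4.7103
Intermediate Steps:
Add(Mul(Mul(3741479, Pow(-4559119, -1)), Pow(-2818746, -1)), Mul(219416, Pow(46582, -1))) = Add(Mul(Mul(3741479, Rational(-1, 4559119)), Rational(-1, 2818746)), Mul(219416, Rational(1, 46582))) = Add(Mul(Rational(-3741479, 4559119), Rational(-1, 2818746)), Rational(109708, 23291)) = Add(Rational(534497, 1835856920682), Rational(109708, 23291)) = Rational(201408203503150483, 42758943539604462)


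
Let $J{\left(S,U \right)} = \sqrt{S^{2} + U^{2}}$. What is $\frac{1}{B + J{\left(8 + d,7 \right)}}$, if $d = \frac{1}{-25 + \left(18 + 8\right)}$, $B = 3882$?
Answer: $\frac{1941}{7534897} - \frac{\sqrt{130}}{15069794} \approx 0.00025684$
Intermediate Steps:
$d = 1$ ($d = \frac{1}{-25 + 26} = 1^{-1} = 1$)
$\frac{1}{B + J{\left(8 + d,7 \right)}} = \frac{1}{3882 + \sqrt{\left(8 + 1\right)^{2} + 7^{2}}} = \frac{1}{3882 + \sqrt{9^{2} + 49}} = \frac{1}{3882 + \sqrt{81 + 49}} = \frac{1}{3882 + \sqrt{130}}$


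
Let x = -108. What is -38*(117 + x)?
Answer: -342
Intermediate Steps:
-38*(117 + x) = -38*(117 - 108) = -38*9 = -342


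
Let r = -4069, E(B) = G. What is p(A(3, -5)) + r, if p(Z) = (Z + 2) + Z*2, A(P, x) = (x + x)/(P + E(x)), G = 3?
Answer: -4072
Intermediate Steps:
E(B) = 3
A(P, x) = 2*x/(3 + P) (A(P, x) = (x + x)/(P + 3) = (2*x)/(3 + P) = 2*x/(3 + P))
p(Z) = 2 + 3*Z (p(Z) = (2 + Z) + 2*Z = 2 + 3*Z)
p(A(3, -5)) + r = (2 + 3*(2*(-5)/(3 + 3))) - 4069 = (2 + 3*(2*(-5)/6)) - 4069 = (2 + 3*(2*(-5)*(⅙))) - 4069 = (2 + 3*(-5/3)) - 4069 = (2 - 5) - 4069 = -3 - 4069 = -4072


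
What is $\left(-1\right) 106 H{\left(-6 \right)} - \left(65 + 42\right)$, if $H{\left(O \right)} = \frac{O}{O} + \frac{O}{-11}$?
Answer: $- \frac{2979}{11} \approx -270.82$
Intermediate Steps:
$H{\left(O \right)} = 1 - \frac{O}{11}$ ($H{\left(O \right)} = 1 + O \left(- \frac{1}{11}\right) = 1 - \frac{O}{11}$)
$\left(-1\right) 106 H{\left(-6 \right)} - \left(65 + 42\right) = \left(-1\right) 106 \left(1 - - \frac{6}{11}\right) - \left(65 + 42\right) = - 106 \left(1 + \frac{6}{11}\right) - 107 = \left(-106\right) \frac{17}{11} - 107 = - \frac{1802}{11} - 107 = - \frac{2979}{11}$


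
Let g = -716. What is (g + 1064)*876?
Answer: 304848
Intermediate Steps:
(g + 1064)*876 = (-716 + 1064)*876 = 348*876 = 304848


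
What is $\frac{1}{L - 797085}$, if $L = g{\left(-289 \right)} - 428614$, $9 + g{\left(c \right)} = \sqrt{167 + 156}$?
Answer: $- \frac{1225708}{1502360100941} - \frac{\sqrt{323}}{1502360100941} \approx -8.1587 \cdot 10^{-7}$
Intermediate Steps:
$g{\left(c \right)} = -9 + \sqrt{323}$ ($g{\left(c \right)} = -9 + \sqrt{167 + 156} = -9 + \sqrt{323}$)
$L = -428623 + \sqrt{323}$ ($L = \left(-9 + \sqrt{323}\right) - 428614 = -428623 + \sqrt{323} \approx -4.2861 \cdot 10^{5}$)
$\frac{1}{L - 797085} = \frac{1}{\left(-428623 + \sqrt{323}\right) - 797085} = \frac{1}{-1225708 + \sqrt{323}}$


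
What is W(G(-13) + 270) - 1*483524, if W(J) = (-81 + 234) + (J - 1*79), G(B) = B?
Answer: -483193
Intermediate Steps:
W(J) = 74 + J (W(J) = 153 + (J - 79) = 153 + (-79 + J) = 74 + J)
W(G(-13) + 270) - 1*483524 = (74 + (-13 + 270)) - 1*483524 = (74 + 257) - 483524 = 331 - 483524 = -483193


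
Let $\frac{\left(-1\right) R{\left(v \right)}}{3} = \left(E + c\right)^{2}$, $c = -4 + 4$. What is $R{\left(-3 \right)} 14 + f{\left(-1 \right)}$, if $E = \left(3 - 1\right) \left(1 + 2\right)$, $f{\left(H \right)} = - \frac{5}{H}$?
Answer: $-1507$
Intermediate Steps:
$E = 6$ ($E = 2 \cdot 3 = 6$)
$c = 0$
$R{\left(v \right)} = -108$ ($R{\left(v \right)} = - 3 \left(6 + 0\right)^{2} = - 3 \cdot 6^{2} = \left(-3\right) 36 = -108$)
$R{\left(-3 \right)} 14 + f{\left(-1 \right)} = \left(-108\right) 14 - \frac{5}{-1} = -1512 - -5 = -1512 + 5 = -1507$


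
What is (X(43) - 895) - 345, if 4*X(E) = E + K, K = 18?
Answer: -4899/4 ≈ -1224.8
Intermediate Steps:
X(E) = 9/2 + E/4 (X(E) = (E + 18)/4 = (18 + E)/4 = 9/2 + E/4)
(X(43) - 895) - 345 = ((9/2 + (¼)*43) - 895) - 345 = ((9/2 + 43/4) - 895) - 345 = (61/4 - 895) - 345 = -3519/4 - 345 = -4899/4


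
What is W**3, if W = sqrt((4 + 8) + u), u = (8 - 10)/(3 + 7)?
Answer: 59*sqrt(295)/25 ≈ 40.534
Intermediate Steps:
u = -1/5 (u = -2/10 = -2*1/10 = -1/5 ≈ -0.20000)
W = sqrt(295)/5 (W = sqrt((4 + 8) - 1/5) = sqrt(12 - 1/5) = sqrt(59/5) = sqrt(295)/5 ≈ 3.4351)
W**3 = (sqrt(295)/5)**3 = 59*sqrt(295)/25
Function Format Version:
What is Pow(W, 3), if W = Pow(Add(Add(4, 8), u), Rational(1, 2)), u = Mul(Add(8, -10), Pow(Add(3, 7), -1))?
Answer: Mul(Rational(59, 25), Pow(295, Rational(1, 2))) ≈ 40.534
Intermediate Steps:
u = Rational(-1, 5) (u = Mul(-2, Pow(10, -1)) = Mul(-2, Rational(1, 10)) = Rational(-1, 5) ≈ -0.20000)
W = Mul(Rational(1, 5), Pow(295, Rational(1, 2))) (W = Pow(Add(Add(4, 8), Rational(-1, 5)), Rational(1, 2)) = Pow(Add(12, Rational(-1, 5)), Rational(1, 2)) = Pow(Rational(59, 5), Rational(1, 2)) = Mul(Rational(1, 5), Pow(295, Rational(1, 2))) ≈ 3.4351)
Pow(W, 3) = Pow(Mul(Rational(1, 5), Pow(295, Rational(1, 2))), 3) = Mul(Rational(59, 25), Pow(295, Rational(1, 2)))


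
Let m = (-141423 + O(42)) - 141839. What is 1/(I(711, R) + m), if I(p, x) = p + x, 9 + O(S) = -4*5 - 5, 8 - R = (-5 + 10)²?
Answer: -1/282602 ≈ -3.5385e-6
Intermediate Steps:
R = -17 (R = 8 - (-5 + 10)² = 8 - 1*5² = 8 - 1*25 = 8 - 25 = -17)
O(S) = -34 (O(S) = -9 + (-4*5 - 5) = -9 + (-20 - 5) = -9 - 25 = -34)
m = -283296 (m = (-141423 - 34) - 141839 = -141457 - 141839 = -283296)
1/(I(711, R) + m) = 1/((711 - 17) - 283296) = 1/(694 - 283296) = 1/(-282602) = -1/282602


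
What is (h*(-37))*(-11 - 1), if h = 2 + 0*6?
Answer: 888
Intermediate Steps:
h = 2 (h = 2 + 0 = 2)
(h*(-37))*(-11 - 1) = (2*(-37))*(-11 - 1) = -74*(-12) = 888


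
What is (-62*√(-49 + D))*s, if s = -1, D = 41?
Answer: 124*I*√2 ≈ 175.36*I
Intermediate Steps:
(-62*√(-49 + D))*s = -62*√(-49 + 41)*(-1) = -124*I*√2*(-1) = 124*I*√2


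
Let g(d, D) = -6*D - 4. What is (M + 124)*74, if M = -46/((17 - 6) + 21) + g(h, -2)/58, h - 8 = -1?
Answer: 2106521/232 ≈ 9079.8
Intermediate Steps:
h = 7 (h = 8 - 1 = 7)
g(d, D) = -4 - 6*D
M = -603/464 (M = -46/((17 - 6) + 21) + (-4 - 6*(-2))/58 = -46/(11 + 21) + (-4 + 12)*(1/58) = -46/32 + 8*(1/58) = -46*1/32 + 4/29 = -23/16 + 4/29 = -603/464 ≈ -1.2996)
(M + 124)*74 = (-603/464 + 124)*74 = (56933/464)*74 = 2106521/232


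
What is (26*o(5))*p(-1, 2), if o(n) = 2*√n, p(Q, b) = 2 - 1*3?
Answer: -52*√5 ≈ -116.28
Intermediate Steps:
p(Q, b) = -1 (p(Q, b) = 2 - 3 = -1)
(26*o(5))*p(-1, 2) = (26*(2*√5))*(-1) = (52*√5)*(-1) = -52*√5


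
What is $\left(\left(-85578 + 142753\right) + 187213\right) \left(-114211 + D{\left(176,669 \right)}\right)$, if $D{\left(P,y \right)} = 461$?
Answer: $-27799135000$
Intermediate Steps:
$\left(\left(-85578 + 142753\right) + 187213\right) \left(-114211 + D{\left(176,669 \right)}\right) = \left(\left(-85578 + 142753\right) + 187213\right) \left(-114211 + 461\right) = \left(57175 + 187213\right) \left(-113750\right) = 244388 \left(-113750\right) = -27799135000$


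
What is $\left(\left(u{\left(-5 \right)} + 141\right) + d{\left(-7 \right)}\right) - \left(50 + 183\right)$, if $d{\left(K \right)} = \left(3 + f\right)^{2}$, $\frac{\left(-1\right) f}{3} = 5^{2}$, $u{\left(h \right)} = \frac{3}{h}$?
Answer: $\frac{25457}{5} \approx 5091.4$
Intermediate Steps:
$f = -75$ ($f = - 3 \cdot 5^{2} = \left(-3\right) 25 = -75$)
$d{\left(K \right)} = 5184$ ($d{\left(K \right)} = \left(3 - 75\right)^{2} = \left(-72\right)^{2} = 5184$)
$\left(\left(u{\left(-5 \right)} + 141\right) + d{\left(-7 \right)}\right) - \left(50 + 183\right) = \left(\left(\frac{3}{-5} + 141\right) + 5184\right) - \left(50 + 183\right) = \left(\left(3 \left(- \frac{1}{5}\right) + 141\right) + 5184\right) - 233 = \left(\left(- \frac{3}{5} + 141\right) + 5184\right) - 233 = \left(\frac{702}{5} + 5184\right) - 233 = \frac{26622}{5} - 233 = \frac{25457}{5}$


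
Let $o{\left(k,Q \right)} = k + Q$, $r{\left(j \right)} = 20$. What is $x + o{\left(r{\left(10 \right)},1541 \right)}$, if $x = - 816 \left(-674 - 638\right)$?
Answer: $1072153$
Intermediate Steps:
$x = 1070592$ ($x = \left(-816\right) \left(-1312\right) = 1070592$)
$o{\left(k,Q \right)} = Q + k$
$x + o{\left(r{\left(10 \right)},1541 \right)} = 1070592 + \left(1541 + 20\right) = 1070592 + 1561 = 1072153$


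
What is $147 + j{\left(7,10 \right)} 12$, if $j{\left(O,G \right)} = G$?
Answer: $267$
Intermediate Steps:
$147 + j{\left(7,10 \right)} 12 = 147 + 10 \cdot 12 = 147 + 120 = 267$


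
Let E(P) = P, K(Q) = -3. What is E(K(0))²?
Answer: 9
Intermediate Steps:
E(K(0))² = (-3)² = 9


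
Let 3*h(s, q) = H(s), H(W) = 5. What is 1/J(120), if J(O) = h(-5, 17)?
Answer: 3/5 ≈ 0.60000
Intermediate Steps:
h(s, q) = 5/3 (h(s, q) = (1/3)*5 = 5/3)
J(O) = 5/3
1/J(120) = 1/(5/3) = 3/5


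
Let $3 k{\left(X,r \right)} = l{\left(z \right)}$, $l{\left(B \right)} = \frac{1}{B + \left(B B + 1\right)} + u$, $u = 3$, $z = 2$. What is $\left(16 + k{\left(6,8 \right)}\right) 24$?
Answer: $\frac{2864}{7} \approx 409.14$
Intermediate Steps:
$l{\left(B \right)} = 3 + \frac{1}{1 + B + B^{2}}$ ($l{\left(B \right)} = \frac{1}{B + \left(B B + 1\right)} + 3 = \frac{1}{B + \left(B^{2} + 1\right)} + 3 = \frac{1}{B + \left(1 + B^{2}\right)} + 3 = \frac{1}{1 + B + B^{2}} + 3 = 3 + \frac{1}{1 + B + B^{2}}$)
$k{\left(X,r \right)} = \frac{22}{21}$ ($k{\left(X,r \right)} = \frac{\frac{1}{1 + 2 + 2^{2}} \left(4 + 3 \cdot 2 + 3 \cdot 2^{2}\right)}{3} = \frac{\frac{1}{1 + 2 + 4} \left(4 + 6 + 3 \cdot 4\right)}{3} = \frac{\frac{1}{7} \left(4 + 6 + 12\right)}{3} = \frac{\frac{1}{7} \cdot 22}{3} = \frac{1}{3} \cdot \frac{22}{7} = \frac{22}{21}$)
$\left(16 + k{\left(6,8 \right)}\right) 24 = \left(16 + \frac{22}{21}\right) 24 = \frac{358}{21} \cdot 24 = \frac{2864}{7}$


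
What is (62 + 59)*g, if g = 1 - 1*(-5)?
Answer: 726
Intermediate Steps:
g = 6 (g = 1 + 5 = 6)
(62 + 59)*g = (62 + 59)*6 = 121*6 = 726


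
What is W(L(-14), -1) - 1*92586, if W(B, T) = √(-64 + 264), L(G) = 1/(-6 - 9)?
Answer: -92586 + 10*√2 ≈ -92572.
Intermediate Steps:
L(G) = -1/15 (L(G) = 1/(-15) = -1/15)
W(B, T) = 10*√2 (W(B, T) = √200 = 10*√2)
W(L(-14), -1) - 1*92586 = 10*√2 - 1*92586 = 10*√2 - 92586 = -92586 + 10*√2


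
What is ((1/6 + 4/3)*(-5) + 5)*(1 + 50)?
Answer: -255/2 ≈ -127.50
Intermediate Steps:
((1/6 + 4/3)*(-5) + 5)*(1 + 50) = ((1*(⅙) + 4*(⅓))*(-5) + 5)*51 = ((⅙ + 4/3)*(-5) + 5)*51 = ((3/2)*(-5) + 5)*51 = (-15/2 + 5)*51 = -5/2*51 = -255/2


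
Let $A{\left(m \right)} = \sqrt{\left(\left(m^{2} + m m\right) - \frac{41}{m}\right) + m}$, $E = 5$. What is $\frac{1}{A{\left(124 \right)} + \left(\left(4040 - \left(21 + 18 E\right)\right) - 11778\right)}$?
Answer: $- \frac{973276}{7635414741} - \frac{2 \sqrt{118686073}}{7635414741} \approx -0.00013032$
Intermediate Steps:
$A{\left(m \right)} = \sqrt{m - \frac{41}{m} + 2 m^{2}}$ ($A{\left(m \right)} = \sqrt{\left(\left(m^{2} + m^{2}\right) - \frac{41}{m}\right) + m} = \sqrt{\left(2 m^{2} - \frac{41}{m}\right) + m} = \sqrt{\left(- \frac{41}{m} + 2 m^{2}\right) + m} = \sqrt{m - \frac{41}{m} + 2 m^{2}}$)
$\frac{1}{A{\left(124 \right)} + \left(\left(4040 - \left(21 + 18 E\right)\right) - 11778\right)} = \frac{1}{\sqrt{124 - \frac{41}{124} + 2 \cdot 124^{2}} + \left(\left(4040 - 111\right) - 11778\right)} = \frac{1}{\sqrt{124 - \frac{41}{124} + 2 \cdot 15376} + \left(\left(4040 - 111\right) - 11778\right)} = \frac{1}{\sqrt{124 - \frac{41}{124} + 30752} + \left(\left(4040 - 111\right) - 11778\right)} = \frac{1}{\sqrt{\frac{3828583}{124}} + \left(3929 - 11778\right)} = \frac{1}{\frac{\sqrt{118686073}}{62} - 7849} = \frac{1}{-7849 + \frac{\sqrt{118686073}}{62}}$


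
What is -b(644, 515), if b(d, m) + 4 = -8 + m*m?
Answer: -265213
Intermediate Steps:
b(d, m) = -12 + m² (b(d, m) = -4 + (-8 + m*m) = -4 + (-8 + m²) = -12 + m²)
-b(644, 515) = -(-12 + 515²) = -(-12 + 265225) = -1*265213 = -265213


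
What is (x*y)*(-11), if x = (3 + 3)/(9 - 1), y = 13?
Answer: -429/4 ≈ -107.25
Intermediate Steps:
x = ¾ (x = 6/8 = 6*(⅛) = ¾ ≈ 0.75000)
(x*y)*(-11) = ((¾)*13)*(-11) = (39/4)*(-11) = -429/4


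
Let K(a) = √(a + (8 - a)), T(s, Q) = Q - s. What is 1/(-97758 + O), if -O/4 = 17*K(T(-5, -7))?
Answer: -48879/4778294786 + 34*√2/2389147393 ≈ -1.0209e-5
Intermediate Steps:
K(a) = 2*√2 (K(a) = √8 = 2*√2)
O = -136*√2 (O = -68*2*√2 = -136*√2 ≈ -192.33)
1/(-97758 + O) = 1/(-97758 - 136*√2)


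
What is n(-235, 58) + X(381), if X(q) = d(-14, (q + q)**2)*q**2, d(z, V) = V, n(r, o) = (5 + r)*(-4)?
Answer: 84286864604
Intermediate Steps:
n(r, o) = -20 - 4*r
X(q) = 4*q**4 (X(q) = (q + q)**2*q**2 = (2*q)**2*q**2 = (4*q**2)*q**2 = 4*q**4)
n(-235, 58) + X(381) = (-20 - 4*(-235)) + 4*381**4 = (-20 + 940) + 4*21071715921 = 920 + 84286863684 = 84286864604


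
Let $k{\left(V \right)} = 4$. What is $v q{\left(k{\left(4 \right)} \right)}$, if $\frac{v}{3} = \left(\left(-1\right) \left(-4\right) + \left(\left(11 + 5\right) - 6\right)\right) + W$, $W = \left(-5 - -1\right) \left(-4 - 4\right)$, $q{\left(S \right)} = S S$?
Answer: $2208$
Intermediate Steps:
$q{\left(S \right)} = S^{2}$
$W = 32$ ($W = \left(-5 + 1\right) \left(-8\right) = \left(-4\right) \left(-8\right) = 32$)
$v = 138$ ($v = 3 \left(\left(\left(-1\right) \left(-4\right) + \left(\left(11 + 5\right) - 6\right)\right) + 32\right) = 3 \left(\left(4 + \left(16 - 6\right)\right) + 32\right) = 3 \left(\left(4 + 10\right) + 32\right) = 3 \left(14 + 32\right) = 3 \cdot 46 = 138$)
$v q{\left(k{\left(4 \right)} \right)} = 138 \cdot 4^{2} = 138 \cdot 16 = 2208$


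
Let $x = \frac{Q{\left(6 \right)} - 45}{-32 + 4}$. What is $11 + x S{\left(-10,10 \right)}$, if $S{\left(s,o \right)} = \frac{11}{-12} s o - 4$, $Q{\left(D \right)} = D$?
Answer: $\frac{3727}{28} \approx 133.11$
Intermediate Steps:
$S{\left(s,o \right)} = -4 - \frac{11 o s}{12}$ ($S{\left(s,o \right)} = 11 \left(- \frac{1}{12}\right) s o - 4 = - \frac{11 s}{12} o - 4 = - \frac{11 o s}{12} - 4 = -4 - \frac{11 o s}{12}$)
$x = \frac{39}{28}$ ($x = \frac{6 - 45}{-32 + 4} = - \frac{39}{-28} = \left(-39\right) \left(- \frac{1}{28}\right) = \frac{39}{28} \approx 1.3929$)
$11 + x S{\left(-10,10 \right)} = 11 + \frac{39 \left(-4 - \frac{55}{6} \left(-10\right)\right)}{28} = 11 + \frac{39 \left(-4 + \frac{275}{3}\right)}{28} = 11 + \frac{39}{28} \cdot \frac{263}{3} = 11 + \frac{3419}{28} = \frac{3727}{28}$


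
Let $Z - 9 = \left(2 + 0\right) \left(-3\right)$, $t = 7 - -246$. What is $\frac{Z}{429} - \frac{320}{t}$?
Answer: $- \frac{4137}{3289} \approx -1.2578$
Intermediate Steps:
$t = 253$ ($t = 7 + 246 = 253$)
$Z = 3$ ($Z = 9 + \left(2 + 0\right) \left(-3\right) = 9 + 2 \left(-3\right) = 9 - 6 = 3$)
$\frac{Z}{429} - \frac{320}{t} = \frac{3}{429} - \frac{320}{253} = 3 \cdot \frac{1}{429} - \frac{320}{253} = \frac{1}{143} - \frac{320}{253} = - \frac{4137}{3289}$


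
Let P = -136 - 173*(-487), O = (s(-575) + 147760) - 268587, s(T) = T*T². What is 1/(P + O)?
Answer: -1/190146087 ≈ -5.2591e-9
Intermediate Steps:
s(T) = T³
O = -190230202 (O = ((-575)³ + 147760) - 268587 = (-190109375 + 147760) - 268587 = -189961615 - 268587 = -190230202)
P = 84115 (P = -136 + 84251 = 84115)
1/(P + O) = 1/(84115 - 190230202) = 1/(-190146087) = -1/190146087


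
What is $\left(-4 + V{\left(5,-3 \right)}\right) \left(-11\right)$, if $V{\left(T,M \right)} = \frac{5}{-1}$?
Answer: $99$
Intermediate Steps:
$V{\left(T,M \right)} = -5$ ($V{\left(T,M \right)} = 5 \left(-1\right) = -5$)
$\left(-4 + V{\left(5,-3 \right)}\right) \left(-11\right) = \left(-4 - 5\right) \left(-11\right) = \left(-9\right) \left(-11\right) = 99$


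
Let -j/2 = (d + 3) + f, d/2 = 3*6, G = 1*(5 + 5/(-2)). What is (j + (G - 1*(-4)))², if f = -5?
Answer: 15129/4 ≈ 3782.3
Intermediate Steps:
G = 5/2 (G = 1*(5 + 5*(-½)) = 1*(5 - 5/2) = 1*(5/2) = 5/2 ≈ 2.5000)
d = 36 (d = 2*(3*6) = 2*18 = 36)
j = -68 (j = -2*((36 + 3) - 5) = -2*(39 - 5) = -2*34 = -68)
(j + (G - 1*(-4)))² = (-68 + (5/2 - 1*(-4)))² = (-68 + (5/2 + 4))² = (-68 + 13/2)² = (-123/2)² = 15129/4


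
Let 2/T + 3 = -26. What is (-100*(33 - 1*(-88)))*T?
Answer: 24200/29 ≈ 834.48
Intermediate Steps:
T = -2/29 (T = 2/(-3 - 26) = 2/(-29) = 2*(-1/29) = -2/29 ≈ -0.068966)
(-100*(33 - 1*(-88)))*T = -100*(33 - 1*(-88))*(-2/29) = -100*(33 + 88)*(-2/29) = -100*121*(-2/29) = -12100*(-2/29) = 24200/29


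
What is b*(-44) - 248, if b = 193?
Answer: -8740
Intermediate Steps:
b*(-44) - 248 = 193*(-44) - 248 = -8492 - 248 = -8740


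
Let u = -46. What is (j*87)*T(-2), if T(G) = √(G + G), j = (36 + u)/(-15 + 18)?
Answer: -580*I ≈ -580.0*I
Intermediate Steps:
j = -10/3 (j = (36 - 46)/(-15 + 18) = -10/3 ≈ -3.3333)
T(G) = √2*√G (T(G) = √(2*G) = √2*√G)
(j*87)*T(-2) = (-10/3*87)*(√2*√(-2)) = -290*√2*I*√2 = -580*I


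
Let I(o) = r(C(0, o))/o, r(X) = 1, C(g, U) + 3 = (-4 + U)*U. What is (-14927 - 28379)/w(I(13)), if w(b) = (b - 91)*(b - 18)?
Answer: -3659357/137703 ≈ -26.574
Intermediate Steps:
C(g, U) = -3 + U*(-4 + U) (C(g, U) = -3 + (-4 + U)*U = -3 + U*(-4 + U))
I(o) = 1/o
w(b) = (-91 + b)*(-18 + b)
(-14927 - 28379)/w(I(13)) = (-14927 - 28379)/(1638 + (1/13)**2 - 109/13) = -43306/(1638 + (1/13)**2 - 109*1/13) = -43306/(1638 + 1/169 - 109/13) = -43306/275406/169 = -43306*169/275406 = -3659357/137703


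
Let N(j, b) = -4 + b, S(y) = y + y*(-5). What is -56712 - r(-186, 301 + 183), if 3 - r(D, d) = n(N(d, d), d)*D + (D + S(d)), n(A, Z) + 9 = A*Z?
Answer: -43268683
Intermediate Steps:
S(y) = -4*y (S(y) = y - 5*y = -4*y)
n(A, Z) = -9 + A*Z
r(D, d) = 3 - D + 4*d - D*(-9 + d*(-4 + d)) (r(D, d) = 3 - ((-9 + (-4 + d)*d)*D + (D - 4*d)) = 3 - ((-9 + d*(-4 + d))*D + (D - 4*d)) = 3 - (D*(-9 + d*(-4 + d)) + (D - 4*d)) = 3 - (D - 4*d + D*(-9 + d*(-4 + d))) = 3 + (-D + 4*d - D*(-9 + d*(-4 + d))) = 3 - D + 4*d - D*(-9 + d*(-4 + d)))
-56712 - r(-186, 301 + 183) = -56712 - (3 - 1*(-186) + 4*(301 + 183) - 1*(-186)*(-9 + (301 + 183)*(-4 + (301 + 183)))) = -56712 - (3 + 186 + 4*484 - 1*(-186)*(-9 + 484*(-4 + 484))) = -56712 - (3 + 186 + 1936 - 1*(-186)*(-9 + 484*480)) = -56712 - (3 + 186 + 1936 - 1*(-186)*(-9 + 232320)) = -56712 - (3 + 186 + 1936 - 1*(-186)*232311) = -56712 - (3 + 186 + 1936 + 43209846) = -56712 - 1*43211971 = -56712 - 43211971 = -43268683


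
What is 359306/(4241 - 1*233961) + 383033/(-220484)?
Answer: -5225361402/1582799515 ≈ -3.3013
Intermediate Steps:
359306/(4241 - 1*233961) + 383033/(-220484) = 359306/(4241 - 233961) + 383033*(-1/220484) = 359306/(-229720) - 383033/220484 = 359306*(-1/229720) - 383033/220484 = -179653/114860 - 383033/220484 = -5225361402/1582799515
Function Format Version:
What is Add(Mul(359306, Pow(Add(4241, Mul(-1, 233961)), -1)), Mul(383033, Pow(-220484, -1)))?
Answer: Rational(-5225361402, 1582799515) ≈ -3.3013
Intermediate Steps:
Add(Mul(359306, Pow(Add(4241, Mul(-1, 233961)), -1)), Mul(383033, Pow(-220484, -1))) = Add(Mul(359306, Pow(Add(4241, -233961), -1)), Mul(383033, Rational(-1, 220484))) = Add(Mul(359306, Pow(-229720, -1)), Rational(-383033, 220484)) = Add(Mul(359306, Rational(-1, 229720)), Rational(-383033, 220484)) = Add(Rational(-179653, 114860), Rational(-383033, 220484)) = Rational(-5225361402, 1582799515)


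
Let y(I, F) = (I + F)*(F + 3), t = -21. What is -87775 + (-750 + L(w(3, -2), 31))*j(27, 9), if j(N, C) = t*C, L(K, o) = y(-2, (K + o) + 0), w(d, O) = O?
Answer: -109321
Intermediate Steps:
y(I, F) = (3 + F)*(F + I) (y(I, F) = (F + I)*(3 + F) = (3 + F)*(F + I))
L(K, o) = -6 + K + o + (K + o)² (L(K, o) = ((K + o) + 0)² + 3*((K + o) + 0) + 3*(-2) + ((K + o) + 0)*(-2) = (K + o)² + 3*(K + o) - 6 + (K + o)*(-2) = (K + o)² + (3*K + 3*o) - 6 + (-2*K - 2*o) = -6 + K + o + (K + o)²)
j(N, C) = -21*C
-87775 + (-750 + L(w(3, -2), 31))*j(27, 9) = -87775 + (-750 + (-6 - 2 + 31 + (-2 + 31)²))*(-21*9) = -87775 + (-750 + (-6 - 2 + 31 + 29²))*(-189) = -87775 + (-750 + (-6 - 2 + 31 + 841))*(-189) = -87775 + (-750 + 864)*(-189) = -87775 + 114*(-189) = -87775 - 21546 = -109321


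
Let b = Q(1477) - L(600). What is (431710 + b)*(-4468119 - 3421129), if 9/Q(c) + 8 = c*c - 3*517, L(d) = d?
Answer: -3707184721785122416/1089985 ≈ -3.4011e+12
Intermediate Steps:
Q(c) = 9/(-1559 + c**2) (Q(c) = 9/(-8 + (c*c - 3*517)) = 9/(-8 + (c**2 - 1551)) = 9/(-8 + (-1551 + c**2)) = 9/(-1559 + c**2))
b = -1307981991/2179970 (b = 9/(-1559 + 1477**2) - 1*600 = 9/(-1559 + 2181529) - 600 = 9/2179970 - 600 = -1307981991/2179970 ≈ -600.00)
(431710 + b)*(-4468119 - 3421129) = (431710 - 1307981991/2179970)*(-4468119 - 3421129) = (939806866709/2179970)*(-7889248) = -3707184721785122416/1089985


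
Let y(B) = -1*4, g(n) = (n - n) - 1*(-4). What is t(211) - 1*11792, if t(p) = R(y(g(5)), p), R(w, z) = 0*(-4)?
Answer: -11792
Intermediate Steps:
g(n) = 4 (g(n) = 0 + 4 = 4)
y(B) = -4
R(w, z) = 0
t(p) = 0
t(211) - 1*11792 = 0 - 1*11792 = 0 - 11792 = -11792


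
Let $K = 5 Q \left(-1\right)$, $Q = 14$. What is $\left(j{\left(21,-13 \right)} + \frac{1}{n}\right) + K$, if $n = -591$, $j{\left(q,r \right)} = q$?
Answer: $- \frac{28960}{591} \approx -49.002$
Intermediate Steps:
$K = -70$ ($K = 5 \cdot 14 \left(-1\right) = 70 \left(-1\right) = -70$)
$\left(j{\left(21,-13 \right)} + \frac{1}{n}\right) + K = \left(21 + \frac{1}{-591}\right) - 70 = \left(21 - \frac{1}{591}\right) - 70 = \frac{12410}{591} - 70 = - \frac{28960}{591}$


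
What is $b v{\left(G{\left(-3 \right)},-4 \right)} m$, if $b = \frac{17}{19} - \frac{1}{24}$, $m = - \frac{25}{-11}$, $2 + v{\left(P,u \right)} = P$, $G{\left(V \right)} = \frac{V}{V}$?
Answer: $- \frac{9725}{5016} \approx -1.9388$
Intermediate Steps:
$G{\left(V \right)} = 1$
$v{\left(P,u \right)} = -2 + P$
$m = \frac{25}{11}$ ($m = \left(-25\right) \left(- \frac{1}{11}\right) = \frac{25}{11} \approx 2.2727$)
$b = \frac{389}{456}$ ($b = 17 \cdot \frac{1}{19} - \frac{1}{24} = \frac{17}{19} - \frac{1}{24} = \frac{389}{456} \approx 0.85307$)
$b v{\left(G{\left(-3 \right)},-4 \right)} m = \frac{389 \left(-2 + 1\right)}{456} \cdot \frac{25}{11} = \frac{389}{456} \left(-1\right) \frac{25}{11} = \left(- \frac{389}{456}\right) \frac{25}{11} = - \frac{9725}{5016}$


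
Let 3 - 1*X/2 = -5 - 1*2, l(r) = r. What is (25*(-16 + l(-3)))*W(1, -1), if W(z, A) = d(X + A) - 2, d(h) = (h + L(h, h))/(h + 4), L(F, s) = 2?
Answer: 11875/23 ≈ 516.30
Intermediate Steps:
X = 20 (X = 6 - 2*(-5 - 1*2) = 6 - 2*(-5 - 2) = 6 - 2*(-7) = 6 + 14 = 20)
d(h) = (2 + h)/(4 + h) (d(h) = (h + 2)/(h + 4) = (2 + h)/(4 + h))
W(z, A) = -2 + (22 + A)/(24 + A) (W(z, A) = (2 + (20 + A))/(4 + (20 + A)) - 2 = (22 + A)/(24 + A) - 2 = -2 + (22 + A)/(24 + A))
(25*(-16 + l(-3)))*W(1, -1) = (25*(-16 - 3))*((-26 - 1*(-1))/(24 - 1)) = (25*(-19))*((-26 + 1)/23) = -475*(-25)/23 = -475*(-25/23) = 11875/23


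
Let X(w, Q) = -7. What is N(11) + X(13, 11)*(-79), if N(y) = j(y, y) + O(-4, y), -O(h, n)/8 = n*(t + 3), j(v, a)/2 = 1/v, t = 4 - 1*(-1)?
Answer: -1659/11 ≈ -150.82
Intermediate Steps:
t = 5 (t = 4 + 1 = 5)
j(v, a) = 2/v
O(h, n) = -64*n (O(h, n) = -8*n*(5 + 3) = -8*n*8 = -64*n)
N(y) = -64*y + 2/y (N(y) = 2/y - 64*y = -64*y + 2/y)
N(11) + X(13, 11)*(-79) = (-64*11 + 2/11) - 7*(-79) = (-704 + 2*(1/11)) + 553 = (-704 + 2/11) + 553 = -7742/11 + 553 = -1659/11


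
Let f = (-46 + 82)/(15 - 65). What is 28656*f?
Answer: -515808/25 ≈ -20632.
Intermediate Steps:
f = -18/25 (f = 36/(-50) = 36*(-1/50) = -18/25 ≈ -0.72000)
28656*f = 28656*(-18/25) = -515808/25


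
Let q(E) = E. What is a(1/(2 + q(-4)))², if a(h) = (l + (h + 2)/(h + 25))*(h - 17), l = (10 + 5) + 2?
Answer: 4368100/49 ≈ 89145.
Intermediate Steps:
l = 17 (l = 15 + 2 = 17)
a(h) = (-17 + h)*(17 + (2 + h)/(25 + h)) (a(h) = (17 + (h + 2)/(h + 25))*(h - 17) = (17 + (2 + h)/(25 + h))*(-17 + h) = (-17 + h)*(17 + (2 + h)/(25 + h)))
a(1/(2 + q(-4)))² = ((-7259 + 18*(1/(2 - 4))² + 121/(2 - 4))/(25 + 1/(2 - 4)))² = ((-7259 + 18*(1/(-2))² + 121/(-2))/(25 + 1/(-2)))² = ((-7259 + 18*(-½)² + 121*(-½))/(25 - ½))² = ((-7259 + 18*(¼) - 121/2)/(49/2))² = (2*(-7259 + 9/2 - 121/2)/49)² = ((2/49)*(-7315))² = (-2090/7)² = 4368100/49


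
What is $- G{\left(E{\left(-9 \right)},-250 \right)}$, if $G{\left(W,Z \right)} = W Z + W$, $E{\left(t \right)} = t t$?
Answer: $20169$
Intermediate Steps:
$E{\left(t \right)} = t^{2}$
$G{\left(W,Z \right)} = W + W Z$
$- G{\left(E{\left(-9 \right)},-250 \right)} = - \left(-9\right)^{2} \left(1 - 250\right) = - 81 \left(-249\right) = \left(-1\right) \left(-20169\right) = 20169$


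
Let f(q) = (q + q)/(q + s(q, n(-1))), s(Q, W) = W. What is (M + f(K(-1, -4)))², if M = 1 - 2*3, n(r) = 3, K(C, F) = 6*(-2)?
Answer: 49/9 ≈ 5.4444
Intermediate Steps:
K(C, F) = -12
M = -5 (M = 1 - 6 = -5)
f(q) = 2*q/(3 + q) (f(q) = (q + q)/(q + 3) = (2*q)/(3 + q) = 2*q/(3 + q))
(M + f(K(-1, -4)))² = (-5 + 2*(-12)/(3 - 12))² = (-5 + 2*(-12)/(-9))² = (-5 + 2*(-12)*(-⅑))² = (-5 + 8/3)² = (-7/3)² = 49/9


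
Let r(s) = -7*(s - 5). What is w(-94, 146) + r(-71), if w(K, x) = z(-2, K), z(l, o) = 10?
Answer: 542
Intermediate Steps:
r(s) = 35 - 7*s (r(s) = -7*(-5 + s) = 35 - 7*s)
w(K, x) = 10
w(-94, 146) + r(-71) = 10 + (35 - 7*(-71)) = 10 + (35 + 497) = 10 + 532 = 542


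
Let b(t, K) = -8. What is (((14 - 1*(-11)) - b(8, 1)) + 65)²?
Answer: 9604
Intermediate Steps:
(((14 - 1*(-11)) - b(8, 1)) + 65)² = (((14 - 1*(-11)) - 1*(-8)) + 65)² = (((14 + 11) + 8) + 65)² = ((25 + 8) + 65)² = (33 + 65)² = 98² = 9604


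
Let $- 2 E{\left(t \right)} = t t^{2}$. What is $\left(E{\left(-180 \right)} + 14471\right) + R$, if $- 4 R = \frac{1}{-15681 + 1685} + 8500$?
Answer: $\frac{163940522465}{55984} \approx 2.9283 \cdot 10^{6}$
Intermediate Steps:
$R = - \frac{118965999}{55984}$ ($R = - \frac{\frac{1}{-15681 + 1685} + 8500}{4} = - \frac{\frac{1}{-13996} + 8500}{4} = - \frac{- \frac{1}{13996} + 8500}{4} = \left(- \frac{1}{4}\right) \frac{118965999}{13996} = - \frac{118965999}{55984} \approx -2125.0$)
$E{\left(t \right)} = - \frac{t^{3}}{2}$ ($E{\left(t \right)} = - \frac{t t^{2}}{2} = - \frac{t^{3}}{2}$)
$\left(E{\left(-180 \right)} + 14471\right) + R = \left(- \frac{\left(-180\right)^{3}}{2} + 14471\right) - \frac{118965999}{55984} = \left(\left(- \frac{1}{2}\right) \left(-5832000\right) + 14471\right) - \frac{118965999}{55984} = \left(2916000 + 14471\right) - \frac{118965999}{55984} = 2930471 - \frac{118965999}{55984} = \frac{163940522465}{55984}$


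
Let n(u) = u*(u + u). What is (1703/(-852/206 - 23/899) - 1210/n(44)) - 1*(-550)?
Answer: 866008629/6165488 ≈ 140.46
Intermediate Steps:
n(u) = 2*u² (n(u) = u*(2*u) = 2*u²)
(1703/(-852/206 - 23/899) - 1210/n(44)) - 1*(-550) = (1703/(-852/206 - 23/899) - 1210/(2*44²)) - 1*(-550) = (1703/(-852*1/206 - 23*1/899) - 1210/(2*1936)) + 550 = (1703/(-426/103 - 23/899) - 1210/3872) + 550 = (1703/(-385343/92597) - 1210*1/3872) + 550 = (1703*(-92597/385343) - 5/16) + 550 = (-157692691/385343 - 5/16) + 550 = -2525009771/6165488 + 550 = 866008629/6165488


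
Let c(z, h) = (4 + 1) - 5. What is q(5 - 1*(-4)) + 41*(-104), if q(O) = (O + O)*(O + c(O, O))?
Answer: -4102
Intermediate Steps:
c(z, h) = 0 (c(z, h) = 5 - 5 = 0)
q(O) = 2*O**2 (q(O) = (O + O)*(O + 0) = (2*O)*O = 2*O**2)
q(5 - 1*(-4)) + 41*(-104) = 2*(5 - 1*(-4))**2 + 41*(-104) = 2*(5 + 4)**2 - 4264 = 2*9**2 - 4264 = 2*81 - 4264 = 162 - 4264 = -4102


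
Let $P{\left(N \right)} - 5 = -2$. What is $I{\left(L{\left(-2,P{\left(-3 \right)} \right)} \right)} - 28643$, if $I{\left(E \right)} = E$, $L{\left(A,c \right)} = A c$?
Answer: $-28649$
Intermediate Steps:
$P{\left(N \right)} = 3$ ($P{\left(N \right)} = 5 - 2 = 3$)
$I{\left(L{\left(-2,P{\left(-3 \right)} \right)} \right)} - 28643 = \left(-2\right) 3 - 28643 = -6 - 28643 = -28649$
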